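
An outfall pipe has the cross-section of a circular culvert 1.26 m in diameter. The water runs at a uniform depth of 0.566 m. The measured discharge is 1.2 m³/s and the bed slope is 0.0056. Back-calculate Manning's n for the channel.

n = 0.0149

For a circular section of diameter D = 1.26 m at depth y = 0.566 m, the central angle is θ = 2 arccos(1 − 2y/D) = 2.938 rad. Then A = (D²/8)(θ − sin θ) = 0.5429 m² and P = Dθ/2 = 1.851 m.
Hydraulic radius R = A/P = 0.5429/1.851 = 0.2933 m.
Rearranging Manning's equation: n = (1/Q) A R^(2/3) S^(1/2) = (1/1.2) × 0.5429 × 0.2933^(2/3) × √0.0056 = 0.0149.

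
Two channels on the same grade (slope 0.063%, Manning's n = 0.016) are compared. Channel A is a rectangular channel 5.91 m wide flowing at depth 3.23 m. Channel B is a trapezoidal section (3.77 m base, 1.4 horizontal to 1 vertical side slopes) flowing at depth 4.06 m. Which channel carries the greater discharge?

Channel A: Flow area A = b·y = 5.91 × 3.23 = 19.09 m². Wetted perimeter P = b + 2y = 5.91 + 2×3.23 = 12.37 m. Hydraulic radius R = A/P = 19.09/12.37 = 1.543 m. Q_A = (1/0.016)·19.09·1.543^(2/3)·√0.00063 = 39.99 m³/s.
Channel B: With bottom width b = 3.77 m and side slope z = 1.4: A = (b + zy)y = (3.77 + 1.4×4.06)×4.06 = 38.38 m²; P = b + 2y√(1+z²) = 3.77 + 2×4.06×1.72 = 17.74 m. Hydraulic radius R = A/P = 38.38/17.74 = 2.164 m. Q_B = (1/0.016)·38.38·2.164^(2/3)·√0.00063 = 100.7 m³/s.
Q_A = 39.99 m³/s vs Q_B = 100.7 m³/s, so channel B carries more.

channel B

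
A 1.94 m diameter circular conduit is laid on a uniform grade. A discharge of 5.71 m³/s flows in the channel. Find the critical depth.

At critical depth, Q² T / (g A³) = 1, i.e. A³/T = Q²/g = 5.71²/9.81 = 3.324.
Trying y = 0.881 m: A³/T = 1.152 — too small.
Trying y = 1.35 m: A³/T = 5.932 — too large.
Trying y = 1.16 m: A³/T = 3.297 — ≈ 3.324.

y_c = 1.16 m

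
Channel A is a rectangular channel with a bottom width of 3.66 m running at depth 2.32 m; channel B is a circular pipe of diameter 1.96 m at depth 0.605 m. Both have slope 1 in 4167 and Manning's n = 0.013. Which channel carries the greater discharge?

channel A

Channel A: Flow area A = b·y = 3.66 × 2.32 = 8.491 m². Wetted perimeter P = b + 2y = 3.66 + 2×2.32 = 8.3 m. Hydraulic radius R = A/P = 8.491/8.3 = 1.023 m. Q_A = (1/0.013)·8.491·1.023^(2/3)·√0.00024 = 10.27 m³/s.
Channel B: For a circular section of diameter D = 1.96 m at depth y = 0.605 m, the central angle is θ = 2 arccos(1 − 2y/D) = 2.356 rad. Then A = (D²/8)(θ − sin θ) = 0.7919 m² and P = Dθ/2 = 2.309 m. Hydraulic radius R = A/P = 0.7919/2.309 = 0.343 m. Q_B = (1/0.013)·0.7919·0.343^(2/3)·√0.00024 = 0.4624 m³/s.
Q_A = 10.27 m³/s vs Q_B = 0.4624 m³/s, so channel A carries more.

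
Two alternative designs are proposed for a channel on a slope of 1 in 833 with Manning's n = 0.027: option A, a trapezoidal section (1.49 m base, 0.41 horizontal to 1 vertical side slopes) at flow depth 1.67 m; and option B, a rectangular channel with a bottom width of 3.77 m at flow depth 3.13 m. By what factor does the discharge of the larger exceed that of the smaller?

4.54

Channel A: With bottom width b = 1.49 m and side slope z = 0.41: A = (b + zy)y = (1.49 + 0.41×1.67)×1.67 = 3.632 m²; P = b + 2y√(1+z²) = 1.49 + 2×1.67×1.081 = 5.1 m. Hydraulic radius R = A/P = 3.632/5.1 = 0.7121 m. Q_A = (1/0.027)·3.632·0.7121^(2/3)·√0.0012 = 3.717 m³/s.
Channel B: Flow area A = b·y = 3.77 × 3.13 = 11.8 m². Wetted perimeter P = b + 2y = 3.77 + 2×3.13 = 10.03 m. Hydraulic radius R = A/P = 11.8/10.03 = 1.176 m. Q_B = (1/0.027)·11.8·1.176^(2/3)·√0.0012 = 16.88 m³/s.
The larger discharge is 16.88 m³/s and the smaller is 3.717 m³/s; the ratio is 4.54.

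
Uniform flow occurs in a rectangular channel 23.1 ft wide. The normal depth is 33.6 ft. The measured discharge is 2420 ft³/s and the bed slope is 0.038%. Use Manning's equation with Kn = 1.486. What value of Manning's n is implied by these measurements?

n = 0.039

Flow area A = b·y = 23.1 × 33.6 = 776.2 ft². Wetted perimeter P = b + 2y = 23.1 + 2×33.6 = 90.3 ft.
Hydraulic radius R = A/P = 776.2/90.3 = 8.595 ft.
Rearranging Manning's equation: n = (1.486/Q) A R^(2/3) S^(1/2) = (1.486/2420) × 776.2 × 8.595^(2/3) × √0.00038 = 0.039.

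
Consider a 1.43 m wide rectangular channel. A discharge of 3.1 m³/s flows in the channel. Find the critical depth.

y_c = 0.782 m

For a rectangular channel, critical depth y_c = (q²/g)^(1/3) where q = Q/b = 3.1/1.43 = 2.168 m²/s.
So y_c = (2.168²/9.81)^(1/3) = 0.782 m.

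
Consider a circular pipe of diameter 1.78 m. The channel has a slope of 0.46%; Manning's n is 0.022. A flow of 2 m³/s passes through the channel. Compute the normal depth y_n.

Manning's equation rearranged: A R^(2/3) = nQ / (1·√S) = 0.022 × 2 / (√0.0046) = 0.6487.
Try y = 0.92 m: A R^(2/3) = 0.7669 — too large.
Try y = 0.834 m: A R^(2/3) = 0.6485 — ≈ 0.6487.

y_n = 0.834 m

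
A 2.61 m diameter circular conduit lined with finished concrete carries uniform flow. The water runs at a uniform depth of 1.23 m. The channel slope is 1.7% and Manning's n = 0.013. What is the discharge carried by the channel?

Q = 18.2 m³/s

For a circular section of diameter D = 2.61 m at depth y = 1.23 m, the central angle is θ = 2 arccos(1 − 2y/D) = 3.027 rad. Then A = (D²/8)(θ − sin θ) = 2.479 m² and P = Dθ/2 = 3.95 m.
Hydraulic radius R = A/P = 2.479/3.95 = 0.6278 m.
Manning's equation: Q = (1/n) A R^(2/3) S^(1/2) = (1/0.013) × 2.479 × 0.6278^(2/3) × 0.017^(1/2) = 18.2 m³/s.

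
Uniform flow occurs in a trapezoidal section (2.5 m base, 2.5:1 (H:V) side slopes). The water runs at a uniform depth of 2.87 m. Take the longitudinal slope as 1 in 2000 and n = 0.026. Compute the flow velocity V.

With bottom width b = 2.5 m and side slope z = 2.5: A = (b + zy)y = (2.5 + 2.5×2.87)×2.87 = 27.77 m²; P = b + 2y√(1+z²) = 2.5 + 2×2.87×2.693 = 17.96 m.
Hydraulic radius R = A/P = 27.77/17.96 = 1.546 m.
From Manning's equation, V = (1/n) R^(2/3) S^(1/2) = (1/0.026) × 1.546^(2/3) × 0.0005^(1/2) = 1.15 m/s.

V = 1.15 m/s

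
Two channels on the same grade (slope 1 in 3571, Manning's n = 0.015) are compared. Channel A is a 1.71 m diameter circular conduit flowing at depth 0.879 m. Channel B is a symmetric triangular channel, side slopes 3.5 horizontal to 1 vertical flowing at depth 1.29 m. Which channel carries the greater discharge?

Channel A: For a circular section of diameter D = 1.71 m at depth y = 0.879 m, the central angle is θ = 2 arccos(1 − 2y/D) = 3.198 rad. Then A = (D²/8)(θ − sin θ) = 1.189 m² and P = Dθ/2 = 2.734 m. Hydraulic radius R = A/P = 1.189/2.734 = 0.435 m. Q_A = (1/0.015)·1.189·0.435^(2/3)·√0.00028 = 0.7617 m³/s.
Channel B: For a triangular section with side slope z = 3.5: A = zy² = 3.5×1.29² = 5.824 m²; P = 2y√(1+z²) = 2×1.29×3.64 = 9.391 m. Hydraulic radius R = A/P = 5.824/9.391 = 0.6202 m. Q_B = (1/0.015)·5.824·0.6202^(2/3)·√0.00028 = 4.725 m³/s.
Q_A = 0.7617 m³/s vs Q_B = 4.725 m³/s, so channel B carries more.

channel B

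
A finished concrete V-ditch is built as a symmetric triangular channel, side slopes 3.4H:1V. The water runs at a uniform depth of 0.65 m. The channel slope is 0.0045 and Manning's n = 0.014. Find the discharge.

For a triangular section with side slope z = 3.4: A = zy² = 3.4×0.65² = 1.437 m²; P = 2y√(1+z²) = 2×0.65×3.544 = 4.607 m.
Hydraulic radius R = A/P = 1.437/4.607 = 0.3118 m.
Manning's equation: Q = (1/n) A R^(2/3) S^(1/2) = (1/0.014) × 1.437 × 0.3118^(2/3) × 0.0045^(1/2) = 3.16 m³/s.

Q = 3.16 m³/s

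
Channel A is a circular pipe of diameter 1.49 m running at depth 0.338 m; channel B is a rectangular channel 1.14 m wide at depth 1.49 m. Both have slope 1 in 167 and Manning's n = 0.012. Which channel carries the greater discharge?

Channel A: For a circular section of diameter D = 1.49 m at depth y = 0.338 m, the central angle is θ = 2 arccos(1 − 2y/D) = 1.986 rad. Then A = (D²/8)(θ − sin θ) = 0.2971 m² and P = Dθ/2 = 1.479 m. Hydraulic radius R = A/P = 0.2971/1.479 = 0.2008 m. Q_A = (1/0.012)·0.2971·0.2008^(2/3)·√0.005988 = 0.657 m³/s.
Channel B: Flow area A = b·y = 1.14 × 1.49 = 1.699 m². Wetted perimeter P = b + 2y = 1.14 + 2×1.49 = 4.12 m. Hydraulic radius R = A/P = 1.699/4.12 = 0.4123 m. Q_B = (1/0.012)·1.699·0.4123^(2/3)·√0.005988 = 6.068 m³/s.
Q_A = 0.657 m³/s vs Q_B = 6.068 m³/s, so channel B carries more.

channel B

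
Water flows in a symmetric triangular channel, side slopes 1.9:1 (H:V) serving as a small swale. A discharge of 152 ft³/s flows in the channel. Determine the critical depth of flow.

y_c = 3.31 ft

At critical depth, Q² T / (g A³) = 1, i.e. A³/T = Q²/g = 152²/32.2 = 717.5.
Try y = 4.18 ft: A³/T = 2303 — over.
Try y = 2.87 ft: A³/T = 351.5 — short.
Try y = 3.31 ft: A³/T = 717.2 — matches.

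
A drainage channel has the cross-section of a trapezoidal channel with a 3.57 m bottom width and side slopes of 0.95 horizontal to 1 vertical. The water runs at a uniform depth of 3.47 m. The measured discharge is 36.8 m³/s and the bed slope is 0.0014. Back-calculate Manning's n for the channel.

n = 0.036

With bottom width b = 3.57 m and side slope z = 0.95: A = (b + zy)y = (3.57 + 0.95×3.47)×3.47 = 23.83 m²; P = b + 2y√(1+z²) = 3.57 + 2×3.47×1.379 = 13.14 m.
Hydraulic radius R = A/P = 23.83/13.14 = 1.813 m.
Rearranging Manning's equation: n = (1/Q) A R^(2/3) S^(1/2) = (1/36.8) × 23.83 × 1.813^(2/3) × √0.0014 = 0.036.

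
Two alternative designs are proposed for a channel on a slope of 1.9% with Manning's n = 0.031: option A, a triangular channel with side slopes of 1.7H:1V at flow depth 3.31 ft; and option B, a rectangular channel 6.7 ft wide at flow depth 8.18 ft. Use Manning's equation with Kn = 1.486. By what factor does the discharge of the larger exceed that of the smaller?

Channel A: For a triangular section with side slope z = 1.7: A = zy² = 1.7×3.31² = 18.63 ft²; P = 2y√(1+z²) = 2×3.31×1.972 = 13.06 ft. Hydraulic radius R = A/P = 18.63/13.06 = 1.427 ft. Q_A = (1.486/0.031)·18.63·1.427^(2/3)·√0.019 = 156 ft³/s.
Channel B: Flow area A = b·y = 6.7 × 8.18 = 54.81 ft². Wetted perimeter P = b + 2y = 6.7 + 2×8.18 = 23.06 ft. Hydraulic radius R = A/P = 54.81/23.06 = 2.377 ft. Q_B = (1.486/0.031)·54.81·2.377^(2/3)·√0.019 = 644.9 ft³/s.
The larger discharge is 644.9 ft³/s and the smaller is 156 ft³/s; the ratio is 4.14.

4.14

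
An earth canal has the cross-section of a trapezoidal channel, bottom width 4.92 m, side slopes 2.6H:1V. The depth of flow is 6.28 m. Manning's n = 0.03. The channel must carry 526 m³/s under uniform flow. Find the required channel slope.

With bottom width b = 4.92 m and side slope z = 2.6: A = (b + zy)y = (4.92 + 2.6×6.28)×6.28 = 133.4 m²; P = b + 2y√(1+z²) = 4.92 + 2×6.28×2.786 = 39.91 m.
Hydraulic radius R = A/P = 133.4/39.91 = 3.344 m.
From Manning's equation, S = [nQ / (1 A R^(2/3))]² = [0.03 × 526 / (1 × 133.4 × 3.344^(2/3))]² = 0.0028.

S = 0.0028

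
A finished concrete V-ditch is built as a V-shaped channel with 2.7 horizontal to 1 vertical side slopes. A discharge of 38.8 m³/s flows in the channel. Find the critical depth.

y_c = 2.11 m

At critical depth, Q² T / (g A³) = 1, i.e. A³/T = Q²/g = 38.8²/9.81 = 153.5.
At y = 2.44 m: A³/T = 315.2 — over.
At y = 1.69 m: A³/T = 50.25 — short.
At y = 2.11 m: A³/T = 152.4 — close enough.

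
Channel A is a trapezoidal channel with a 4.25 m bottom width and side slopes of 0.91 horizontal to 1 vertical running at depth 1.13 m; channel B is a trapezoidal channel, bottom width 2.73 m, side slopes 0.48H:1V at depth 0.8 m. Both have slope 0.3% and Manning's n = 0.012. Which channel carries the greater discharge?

Channel A: With bottom width b = 4.25 m and side slope z = 0.91: A = (b + zy)y = (4.25 + 0.91×1.13)×1.13 = 5.964 m²; P = b + 2y√(1+z²) = 4.25 + 2×1.13×1.352 = 7.306 m. Hydraulic radius R = A/P = 5.964/7.306 = 0.8164 m. Q_A = (1/0.012)·5.964·0.8164^(2/3)·√0.003 = 23.78 m³/s.
Channel B: With bottom width b = 2.73 m and side slope z = 0.48: A = (b + zy)y = (2.73 + 0.48×0.8)×0.8 = 2.491 m²; P = b + 2y√(1+z²) = 2.73 + 2×0.8×1.109 = 4.505 m. Hydraulic radius R = A/P = 2.491/4.505 = 0.553 m. Q_B = (1/0.012)·2.491·0.553^(2/3)·√0.003 = 7.661 m³/s.
Q_A = 23.78 m³/s vs Q_B = 7.661 m³/s, so channel A carries more.

channel A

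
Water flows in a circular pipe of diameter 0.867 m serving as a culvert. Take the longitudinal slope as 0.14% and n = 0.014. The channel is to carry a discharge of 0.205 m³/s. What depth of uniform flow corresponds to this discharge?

Manning's equation rearranged: A R^(2/3) = nQ / (1·√S) = 0.014 × 0.205 / (√0.0014) = 0.0767.
Trying y = 0.262 m: A R^(2/3) = 0.04231 — too small.
Trying y = 0.41 m: A R^(2/3) = 0.09679 — too large.
Trying y = 0.36 m: A R^(2/3) = 0.07684 — ≈ 0.0767.

y_n = 0.36 m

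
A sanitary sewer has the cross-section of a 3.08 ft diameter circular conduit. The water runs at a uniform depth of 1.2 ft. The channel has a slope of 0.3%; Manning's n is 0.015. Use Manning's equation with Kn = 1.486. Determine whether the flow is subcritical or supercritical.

subcritical

For a circular section of diameter D = 3.08 ft at depth y = 1.2 ft, the central angle is θ = 2 arccos(1 − 2y/D) = 2.696 rad. Then A = (D²/8)(θ − sin θ) = 2.687 ft² and P = Dθ/2 = 4.152 ft.
Hydraulic radius R = A/P = 2.687/4.152 = 0.647 ft.
V = (1.486/n) R^(2/3) √S = (1.486/0.015) × 0.647^(2/3) × √0.003 = 4.059 ft/s. Hydraulic depth D_h = A/T = 2.687/3.004 = 0.8944 ft.
Froude number Fr = V/√(g·D_h) = 4.059/√(32.2×0.8944) = 0.756, which is less than 1, so the flow is subcritical.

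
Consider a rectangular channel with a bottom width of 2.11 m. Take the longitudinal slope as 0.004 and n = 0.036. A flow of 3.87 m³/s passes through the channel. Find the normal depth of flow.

Manning's equation rearranged: A R^(2/3) = nQ / (1·√S) = 0.036 × 3.87 / (√0.004) = 2.203.
Trying y = 1.27 m: A R^(2/3) = 1.856 — short.
Trying y = 1.7 m: A R^(2/3) = 2.694 — over.
Trying y = 1.45 m: A R^(2/3) = 2.202 — matches.

y_n = 1.45 m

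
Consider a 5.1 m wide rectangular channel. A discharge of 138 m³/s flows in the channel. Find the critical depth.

For a rectangular channel, critical depth y_c = (q²/g)^(1/3) where q = Q/b = 138/5.1 = 27.06 m²/s.
So y_c = (27.06²/9.81)^(1/3) = 4.21 m.

y_c = 4.21 m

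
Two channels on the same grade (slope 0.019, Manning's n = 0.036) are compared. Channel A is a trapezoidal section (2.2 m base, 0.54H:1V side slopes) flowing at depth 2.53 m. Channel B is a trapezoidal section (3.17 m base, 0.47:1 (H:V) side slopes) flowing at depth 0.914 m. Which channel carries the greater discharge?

Channel A: With bottom width b = 2.2 m and side slope z = 0.54: A = (b + zy)y = (2.2 + 0.54×2.53)×2.53 = 9.022 m²; P = b + 2y√(1+z²) = 2.2 + 2×2.53×1.136 = 7.951 m. Hydraulic radius R = A/P = 9.022/7.951 = 1.135 m. Q_A = (1/0.036)·9.022·1.135^(2/3)·√0.019 = 37.59 m³/s.
Channel B: With bottom width b = 3.17 m and side slope z = 0.47: A = (b + zy)y = (3.17 + 0.47×0.914)×0.914 = 3.29 m²; P = b + 2y√(1+z²) = 3.17 + 2×0.914×1.105 = 5.19 m. Hydraulic radius R = A/P = 3.29/5.19 = 0.6339 m. Q_B = (1/0.036)·3.29·0.6339^(2/3)·√0.019 = 9.296 m³/s.
Q_A = 37.59 m³/s vs Q_B = 9.296 m³/s, so channel A carries more.

channel A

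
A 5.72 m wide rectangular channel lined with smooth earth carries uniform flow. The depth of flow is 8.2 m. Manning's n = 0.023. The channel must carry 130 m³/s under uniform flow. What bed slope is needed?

S = 0.00149

Flow area A = b·y = 5.72 × 8.2 = 46.9 m². Wetted perimeter P = b + 2y = 5.72 + 2×8.2 = 22.12 m.
Hydraulic radius R = A/P = 46.9/22.12 = 2.12 m.
From Manning's equation, S = [nQ / (1 A R^(2/3))]² = [0.023 × 130 / (1 × 46.9 × 2.12^(2/3))]² = 0.00149.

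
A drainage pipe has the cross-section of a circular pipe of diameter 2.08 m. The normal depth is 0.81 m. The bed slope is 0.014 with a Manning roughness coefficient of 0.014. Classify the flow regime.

For a circular section of diameter D = 2.08 m at depth y = 0.81 m, the central angle is θ = 2 arccos(1 − 2y/D) = 2.696 rad. Then A = (D²/8)(θ − sin θ) = 1.225 m² and P = Dθ/2 = 2.803 m.
Hydraulic radius R = A/P = 1.225/2.803 = 0.4368 m.
V = (1/n) R^(2/3) √S = (1/0.014) × 0.4368^(2/3) × √0.014 = 4.865 m/s. Hydraulic depth D_h = A/T = 1.225/2.028 = 0.6036 m.
Froude number Fr = V/√(g·D_h) = 4.865/√(9.81×0.6036) = 2, which is greater than 1, so the flow is supercritical.

supercritical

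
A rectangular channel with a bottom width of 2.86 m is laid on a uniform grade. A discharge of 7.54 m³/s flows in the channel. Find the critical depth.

y_c = 0.891 m

For a rectangular channel, critical depth y_c = (q²/g)^(1/3) where q = Q/b = 7.54/2.86 = 2.636 m²/s.
So y_c = (2.636²/9.81)^(1/3) = 0.891 m.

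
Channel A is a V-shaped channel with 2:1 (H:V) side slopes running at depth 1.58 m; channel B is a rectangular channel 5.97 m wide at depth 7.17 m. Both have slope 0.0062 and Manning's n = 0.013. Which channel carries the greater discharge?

channel B

Channel A: For a triangular section with side slope z = 2: A = zy² = 2×1.58² = 4.993 m²; P = 2y√(1+z²) = 2×1.58×2.236 = 7.066 m. Hydraulic radius R = A/P = 4.993/7.066 = 0.7066 m. Q_A = (1/0.013)·4.993·0.7066^(2/3)·√0.0062 = 23.99 m³/s.
Channel B: Flow area A = b·y = 5.97 × 7.17 = 42.8 m². Wetted perimeter P = b + 2y = 5.97 + 2×7.17 = 20.31 m. Hydraulic radius R = A/P = 42.8/20.31 = 2.108 m. Q_B = (1/0.013)·42.8·2.108^(2/3)·√0.0062 = 426.2 m³/s.
Q_A = 23.99 m³/s vs Q_B = 426.2 m³/s, so channel B carries more.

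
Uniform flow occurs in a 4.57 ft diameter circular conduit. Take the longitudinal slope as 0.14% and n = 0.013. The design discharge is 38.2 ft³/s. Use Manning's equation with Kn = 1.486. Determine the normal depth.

y_n = 2.28 ft

Manning's equation rearranged: A R^(2/3) = nQ / (1.486·√S) = 0.013 × 38.2 / (1.486 × √0.0014) = 8.931.
Try y = 2.91 ft: A R^(2/3) = 13.16 — over.
Try y = 1.57 ft: A R^(2/3) = 4.551 — short.
Try y = 2.28 ft: A R^(2/3) = 8.93 — close enough.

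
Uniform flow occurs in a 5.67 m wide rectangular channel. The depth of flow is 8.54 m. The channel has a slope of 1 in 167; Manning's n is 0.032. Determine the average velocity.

Flow area A = b·y = 5.67 × 8.54 = 48.42 m². Wetted perimeter P = b + 2y = 5.67 + 2×8.54 = 22.75 m.
Hydraulic radius R = A/P = 48.42/22.75 = 2.128 m.
From Manning's equation, V = (1/n) R^(2/3) S^(1/2) = (1/0.032) × 2.128^(2/3) × 0.005988^(1/2) = 4 m/s.

V = 4 m/s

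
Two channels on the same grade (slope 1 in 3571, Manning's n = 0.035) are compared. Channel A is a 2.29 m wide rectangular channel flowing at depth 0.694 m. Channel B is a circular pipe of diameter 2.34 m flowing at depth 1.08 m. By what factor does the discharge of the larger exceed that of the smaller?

1.44

Channel A: Flow area A = b·y = 2.29 × 0.694 = 1.589 m². Wetted perimeter P = b + 2y = 2.29 + 2×0.694 = 3.678 m. Hydraulic radius R = A/P = 1.589/3.678 = 0.4321 m. Q_A = (1/0.035)·1.589·0.4321^(2/3)·√0.00028 = 0.4343 m³/s.
Channel B: For a circular section of diameter D = 2.34 m at depth y = 1.08 m, the central angle is θ = 2 arccos(1 − 2y/D) = 2.988 rad. Then A = (D²/8)(θ − sin θ) = 1.94 m² and P = Dθ/2 = 3.495 m. Hydraulic radius R = A/P = 1.94/3.495 = 0.555 m. Q_B = (1/0.035)·1.94·0.555^(2/3)·√0.00028 = 0.6264 m³/s.
The larger discharge is 0.6264 m³/s and the smaller is 0.4343 m³/s; the ratio is 1.44.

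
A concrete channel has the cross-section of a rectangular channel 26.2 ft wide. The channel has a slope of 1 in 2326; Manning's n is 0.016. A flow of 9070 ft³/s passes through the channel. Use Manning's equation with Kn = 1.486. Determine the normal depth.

y_n = 39.2 ft

Manning's equation rearranged: A R^(2/3) = nQ / (1.486·√S) = 0.016 × 9070 / (1.486 × √0.0004299) = 4710.
Try y = 50.1 ft: A R^(2/3) = 6248 — high.
Try y = 39.2 ft: A R^(2/3) = 4709 — ≈ 4710.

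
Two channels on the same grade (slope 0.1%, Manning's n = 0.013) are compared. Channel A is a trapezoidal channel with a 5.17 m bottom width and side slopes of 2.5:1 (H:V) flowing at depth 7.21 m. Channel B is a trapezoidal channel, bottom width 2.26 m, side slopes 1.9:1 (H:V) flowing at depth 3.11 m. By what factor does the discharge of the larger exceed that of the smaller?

Channel A: With bottom width b = 5.17 m and side slope z = 2.5: A = (b + zy)y = (5.17 + 2.5×7.21)×7.21 = 167.2 m²; P = b + 2y√(1+z²) = 5.17 + 2×7.21×2.693 = 44 m. Hydraulic radius R = A/P = 167.2/44 = 3.801 m. Q_A = (1/0.013)·167.2·3.801^(2/3)·√0.001 = 990.8 m³/s.
Channel B: With bottom width b = 2.26 m and side slope z = 1.9: A = (b + zy)y = (2.26 + 1.9×3.11)×3.11 = 25.41 m²; P = b + 2y√(1+z²) = 2.26 + 2×3.11×2.147 = 15.61 m. Hydraulic radius R = A/P = 25.41/15.61 = 1.627 m. Q_B = (1/0.013)·25.41·1.627^(2/3)·√0.001 = 85.49 m³/s.
The larger discharge is 990.8 m³/s and the smaller is 85.49 m³/s; the ratio is 11.6.

11.6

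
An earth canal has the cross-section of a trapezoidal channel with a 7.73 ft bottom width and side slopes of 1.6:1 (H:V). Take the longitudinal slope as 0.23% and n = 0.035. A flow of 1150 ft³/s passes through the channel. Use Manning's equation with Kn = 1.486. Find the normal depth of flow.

Manning's equation rearranged: A R^(2/3) = nQ / (1.486·√S) = 0.035 × 1150 / (1.486 × √0.0023) = 564.8.
At y = 11.4 ft: A R^(2/3) = 959.4 — high.
At y = 7.36 ft: A R^(2/3) = 364.4 — low.
At y = 9 ft: A R^(2/3) = 564.9 — ≈ 564.8.

y_n = 9 ft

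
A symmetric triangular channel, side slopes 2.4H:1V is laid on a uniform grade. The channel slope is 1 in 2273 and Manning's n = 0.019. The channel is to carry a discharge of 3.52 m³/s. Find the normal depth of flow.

y_n = 1.35 m

Manning's equation rearranged: A R^(2/3) = nQ / (1·√S) = 0.019 × 3.52 / (√0.0004399) = 3.189.
At y = 1.55 m: A R^(2/3) = 4.612 — high.
At y = 1.2 m: A R^(2/3) = 2.331 — low.
At y = 1.35 m: A R^(2/3) = 3.191 — ≈ 3.189.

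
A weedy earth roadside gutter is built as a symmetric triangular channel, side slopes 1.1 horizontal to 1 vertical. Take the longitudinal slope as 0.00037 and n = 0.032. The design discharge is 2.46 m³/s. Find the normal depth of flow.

y_n = 2.1 m

Manning's equation rearranged: A R^(2/3) = nQ / (1·√S) = 0.032 × 2.46 / (√0.00037) = 4.092.
Try y = 2.47 m: A R^(2/3) = 6.32 — high.
Try y = 1.77 m: A R^(2/3) = 2.599 — low.
Try y = 2.1 m: A R^(2/3) = 4.1 — ≈ 4.092.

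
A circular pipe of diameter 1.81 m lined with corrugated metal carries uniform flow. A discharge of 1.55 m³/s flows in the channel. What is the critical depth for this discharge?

At critical depth, Q² T / (g A³) = 1, i.e. A³/T = Q²/g = 1.55²/9.81 = 0.2449.
Trying y = 0.725 m: A³/T = 0.5033 — over.
Trying y = 0.451 m: A³/T = 0.08016 — short.
Trying y = 0.601 m: A³/T = 0.2443 — close enough.

y_c = 0.601 m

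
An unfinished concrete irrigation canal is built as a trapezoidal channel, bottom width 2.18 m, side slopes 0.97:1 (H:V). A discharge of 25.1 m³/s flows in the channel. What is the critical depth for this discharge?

y_c = 1.82 m

At critical depth, Q² T / (g A³) = 1, i.e. A³/T = Q²/g = 25.1²/9.81 = 64.22.
At y = 2.18 m: A³/T = 128 — high.
At y = 1.34 m: A³/T = 21.21 — low.
At y = 1.82 m: A³/T = 64.83 — close enough.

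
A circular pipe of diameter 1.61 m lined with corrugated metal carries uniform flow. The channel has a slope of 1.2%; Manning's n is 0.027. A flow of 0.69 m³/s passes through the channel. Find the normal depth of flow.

y_n = 0.426 m

Manning's equation rearranged: A R^(2/3) = nQ / (1·√S) = 0.027 × 0.69 / (√0.012) = 0.1701.
Trying y = 0.358 m: A R^(2/3) = 0.1203 — low.
Trying y = 0.515 m: A R^(2/3) = 0.2459 — high.
Trying y = 0.426 m: A R^(2/3) = 0.1701 — matches.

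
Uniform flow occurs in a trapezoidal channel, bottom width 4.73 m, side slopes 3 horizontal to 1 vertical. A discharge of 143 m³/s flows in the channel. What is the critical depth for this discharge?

y_c = 2.73 m

At critical depth, Q² T / (g A³) = 1, i.e. A³/T = Q²/g = 143²/9.81 = 2085.
At y = 2.25 m: A³/T = 945.3 — too small.
At y = 2.73 m: A³/T = 2079 — ≈ 2085.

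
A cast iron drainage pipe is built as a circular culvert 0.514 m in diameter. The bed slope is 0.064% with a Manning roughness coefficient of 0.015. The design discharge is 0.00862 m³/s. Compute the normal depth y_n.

Manning's equation rearranged: A R^(2/3) = nQ / (1·√S) = 0.015 × 0.00862 / (√0.00064) = 0.005111.
Try y = 0.13 m: A R^(2/3) = 0.007406 — too large.
Try y = 0.0964 m: A R^(2/3) = 0.004061 — too small.
Try y = 0.108 m: A R^(2/3) = 0.005112 — ≈ 0.005111.

y_n = 0.108 m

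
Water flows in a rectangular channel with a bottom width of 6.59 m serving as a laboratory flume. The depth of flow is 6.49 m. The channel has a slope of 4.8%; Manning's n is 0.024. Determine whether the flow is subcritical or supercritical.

supercritical

Flow area A = b·y = 6.59 × 6.49 = 42.77 m². Wetted perimeter P = b + 2y = 6.59 + 2×6.49 = 19.57 m.
Hydraulic radius R = A/P = 42.77/19.57 = 2.185 m.
V = (1/n) R^(2/3) √S = (1/0.024) × 2.185^(2/3) × √0.048 = 15.37 m/s. Hydraulic depth D_h = A/T = 42.77/6.59 = 6.49 m.
Froude number Fr = V/√(g·D_h) = 15.37/√(9.81×6.49) = 1.93, which is greater than 1, so the flow is supercritical.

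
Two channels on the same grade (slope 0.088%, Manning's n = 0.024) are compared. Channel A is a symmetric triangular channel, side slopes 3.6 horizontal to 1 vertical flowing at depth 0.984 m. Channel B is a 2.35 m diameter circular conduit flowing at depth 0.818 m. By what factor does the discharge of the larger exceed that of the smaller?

Channel A: For a triangular section with side slope z = 3.6: A = zy² = 3.6×0.984² = 3.486 m²; P = 2y√(1+z²) = 2×0.984×3.736 = 7.353 m. Hydraulic radius R = A/P = 3.486/7.353 = 0.4741 m. Q_A = (1/0.024)·3.486·0.4741^(2/3)·√0.00088 = 2.619 m³/s.
Channel B: For a circular section of diameter D = 2.35 m at depth y = 0.818 m, the central angle is θ = 2 arccos(1 − 2y/D) = 2.524 rad. Then A = (D²/8)(θ − sin θ) = 1.343 m² and P = Dθ/2 = 2.966 m. Hydraulic radius R = A/P = 1.343/2.966 = 0.4528 m. Q_B = (1/0.024)·1.343·0.4528^(2/3)·√0.00088 = 0.9786 m³/s.
The larger discharge is 2.619 m³/s and the smaller is 0.9786 m³/s; the ratio is 2.68.

2.68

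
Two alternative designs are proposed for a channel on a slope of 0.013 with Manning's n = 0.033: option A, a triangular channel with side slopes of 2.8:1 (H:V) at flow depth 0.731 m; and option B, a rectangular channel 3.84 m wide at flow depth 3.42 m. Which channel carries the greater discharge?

Channel A: For a triangular section with side slope z = 2.8: A = zy² = 2.8×0.731² = 1.496 m²; P = 2y√(1+z²) = 2×0.731×2.973 = 4.347 m. Hydraulic radius R = A/P = 1.496/4.347 = 0.3442 m. Q_A = (1/0.033)·1.496·0.3442^(2/3)·√0.013 = 2.539 m³/s.
Channel B: Flow area A = b·y = 3.84 × 3.42 = 13.13 m². Wetted perimeter P = b + 2y = 3.84 + 2×3.42 = 10.68 m. Hydraulic radius R = A/P = 13.13/10.68 = 1.23 m. Q_B = (1/0.033)·13.13·1.23^(2/3)·√0.013 = 52.08 m³/s.
Q_A = 2.539 m³/s vs Q_B = 52.08 m³/s, so channel B carries more.

channel B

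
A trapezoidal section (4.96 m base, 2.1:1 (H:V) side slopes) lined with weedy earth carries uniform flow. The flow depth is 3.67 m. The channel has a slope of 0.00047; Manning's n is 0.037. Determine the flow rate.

With bottom width b = 4.96 m and side slope z = 2.1: A = (b + zy)y = (4.96 + 2.1×3.67)×3.67 = 46.49 m²; P = b + 2y√(1+z²) = 4.96 + 2×3.67×2.326 = 22.03 m.
Hydraulic radius R = A/P = 46.49/22.03 = 2.11 m.
Manning's equation: Q = (1/n) A R^(2/3) S^(1/2) = (1/0.037) × 46.49 × 2.11^(2/3) × 0.00047^(1/2) = 44.8 m³/s.

Q = 44.8 m³/s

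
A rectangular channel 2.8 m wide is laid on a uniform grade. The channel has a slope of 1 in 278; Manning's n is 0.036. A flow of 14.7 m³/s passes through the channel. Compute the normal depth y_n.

Manning's equation rearranged: A R^(2/3) = nQ / (1·√S) = 0.036 × 14.7 / (√0.003597) = 8.824.
At y = 2.69 m: A R^(2/3) = 7.129 — short.
At y = 3.6 m: A R^(2/3) = 10.13 — over.
At y = 3.21 m: A R^(2/3) = 8.837 — close enough.

y_n = 3.21 m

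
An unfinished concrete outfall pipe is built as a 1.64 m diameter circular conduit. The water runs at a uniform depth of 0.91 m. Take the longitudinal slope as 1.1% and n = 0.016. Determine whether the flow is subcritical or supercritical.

supercritical

For a circular section of diameter D = 1.64 m at depth y = 0.91 m, the central angle is θ = 2 arccos(1 − 2y/D) = 3.362 rad. Then A = (D²/8)(θ − sin θ) = 1.204 m² and P = Dθ/2 = 2.756 m.
Hydraulic radius R = A/P = 1.204/2.756 = 0.4366 m.
V = (1/n) R^(2/3) √S = (1/0.016) × 0.4366^(2/3) × √0.011 = 3.773 m/s. Hydraulic depth D_h = A/T = 1.204/1.63 = 0.7383 m.
Froude number Fr = V/√(g·D_h) = 3.773/√(9.81×0.7383) = 1.4, which is greater than 1, so the flow is supercritical.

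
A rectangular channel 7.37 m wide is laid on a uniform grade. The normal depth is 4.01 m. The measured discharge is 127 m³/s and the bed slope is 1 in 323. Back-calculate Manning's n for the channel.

Flow area A = b·y = 7.37 × 4.01 = 29.55 m². Wetted perimeter P = b + 2y = 7.37 + 2×4.01 = 15.39 m.
Hydraulic radius R = A/P = 29.55/15.39 = 1.92 m.
Rearranging Manning's equation: n = (1/Q) A R^(2/3) S^(1/2) = (1/127) × 29.55 × 1.92^(2/3) × √0.003096 = 0.02.

n = 0.02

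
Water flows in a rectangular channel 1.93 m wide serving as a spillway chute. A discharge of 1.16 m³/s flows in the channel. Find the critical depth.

For a rectangular channel, critical depth y_c = (q²/g)^(1/3) where q = Q/b = 1.16/1.93 = 0.601 m²/s.
So y_c = (0.601²/9.81)^(1/3) = 0.333 m.

y_c = 0.333 m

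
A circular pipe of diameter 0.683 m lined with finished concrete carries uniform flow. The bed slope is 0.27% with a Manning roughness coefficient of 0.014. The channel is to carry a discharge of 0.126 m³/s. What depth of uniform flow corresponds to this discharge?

y_n = 0.257 m

Manning's equation rearranged: A R^(2/3) = nQ / (1·√S) = 0.014 × 0.126 / (√0.0027) = 0.03395.
At y = 0.317 m: A R^(2/3) = 0.04959 — over.
At y = 0.257 m: A R^(2/3) = 0.03395 — close enough.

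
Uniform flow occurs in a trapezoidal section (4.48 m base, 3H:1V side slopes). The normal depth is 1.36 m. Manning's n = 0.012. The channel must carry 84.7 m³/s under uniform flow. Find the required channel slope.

With bottom width b = 4.48 m and side slope z = 3: A = (b + zy)y = (4.48 + 3×1.36)×1.36 = 11.64 m²; P = b + 2y√(1+z²) = 4.48 + 2×1.36×3.162 = 13.08 m.
Hydraulic radius R = A/P = 11.64/13.08 = 0.8899 m.
From Manning's equation, S = [nQ / (1 A R^(2/3))]² = [0.012 × 84.7 / (1 × 11.64 × 0.8899^(2/3))]² = 0.0089.

S = 0.0089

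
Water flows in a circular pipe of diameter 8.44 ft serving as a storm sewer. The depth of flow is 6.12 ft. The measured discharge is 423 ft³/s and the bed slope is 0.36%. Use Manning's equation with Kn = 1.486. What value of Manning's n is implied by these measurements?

n = 0.017

For a circular section of diameter D = 8.44 ft at depth y = 6.12 ft, the central angle is θ = 2 arccos(1 − 2y/D) = 4.076 rad. Then A = (D²/8)(θ − sin θ) = 43.45 ft² and P = Dθ/2 = 17.2 ft.
Hydraulic radius R = A/P = 43.45/17.2 = 2.526 ft.
Rearranging Manning's equation: n = (1.486/Q) A R^(2/3) S^(1/2) = (1.486/423) × 43.45 × 2.526^(2/3) × √0.0036 = 0.017.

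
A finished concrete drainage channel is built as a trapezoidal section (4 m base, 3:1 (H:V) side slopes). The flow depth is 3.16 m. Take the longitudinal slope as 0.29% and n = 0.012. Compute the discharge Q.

Q = 280 m³/s

With bottom width b = 4 m and side slope z = 3: A = (b + zy)y = (4 + 3×3.16)×3.16 = 42.6 m²; P = b + 2y√(1+z²) = 4 + 2×3.16×3.162 = 23.99 m.
Hydraulic radius R = A/P = 42.6/23.99 = 1.776 m.
Manning's equation: Q = (1/n) A R^(2/3) S^(1/2) = (1/0.012) × 42.6 × 1.776^(2/3) × 0.0029^(1/2) = 280 m³/s.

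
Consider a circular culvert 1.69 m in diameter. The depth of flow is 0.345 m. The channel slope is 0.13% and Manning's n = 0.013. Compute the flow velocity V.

V = 0.972 m/s

For a circular section of diameter D = 1.69 m at depth y = 0.345 m, the central angle is θ = 2 arccos(1 − 2y/D) = 1.875 rad. Then A = (D²/8)(θ − sin θ) = 0.3289 m² and P = Dθ/2 = 1.585 m.
Hydraulic radius R = A/P = 0.3289/1.585 = 0.2076 m.
From Manning's equation, V = (1/n) R^(2/3) S^(1/2) = (1/0.013) × 0.2076^(2/3) × 0.0013^(1/2) = 0.972 m/s.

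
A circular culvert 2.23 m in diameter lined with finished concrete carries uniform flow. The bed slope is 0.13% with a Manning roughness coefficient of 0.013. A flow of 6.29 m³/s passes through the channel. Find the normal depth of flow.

Manning's equation rearranged: A R^(2/3) = nQ / (1·√S) = 0.013 × 6.29 / (√0.0013) = 2.268.
Try y = 1.26 m: A R^(2/3) = 1.618 — low.
Try y = 1.76 m: A R^(2/3) = 2.551 — high.
Try y = 1.59 m: A R^(2/3) = 2.268 — ≈ 2.268.

y_n = 1.59 m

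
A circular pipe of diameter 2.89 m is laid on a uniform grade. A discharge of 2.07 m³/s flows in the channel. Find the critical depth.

At critical depth, Q² T / (g A³) = 1, i.e. A³/T = Q²/g = 2.07²/9.81 = 0.4368.
Try y = 0.494 m: A³/T = 0.1903 — short.
Try y = 0.75 m: A³/T = 0.9747 — over.
Try y = 0.611 m: A³/T = 0.4379 — ≈ 0.4368.

y_c = 0.611 m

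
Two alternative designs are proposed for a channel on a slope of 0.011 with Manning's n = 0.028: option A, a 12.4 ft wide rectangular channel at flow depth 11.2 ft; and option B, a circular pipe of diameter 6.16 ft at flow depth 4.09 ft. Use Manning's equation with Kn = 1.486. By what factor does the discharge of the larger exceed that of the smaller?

Channel A: Flow area A = b·y = 12.4 × 11.2 = 138.9 ft². Wetted perimeter P = b + 2y = 12.4 + 2×11.2 = 34.8 ft. Hydraulic radius R = A/P = 138.9/34.8 = 3.991 ft. Q_A = (1.486/0.028)·138.9·3.991^(2/3)·√0.011 = 1945 ft³/s.
Channel B: For a circular section of diameter D = 6.16 ft at depth y = 4.09 ft, the central angle is θ = 2 arccos(1 − 2y/D) = 3.81 rad. Then A = (D²/8)(θ − sin θ) = 21.01 ft² and P = Dθ/2 = 11.73 ft. Hydraulic radius R = A/P = 21.01/11.73 = 1.79 ft. Q_B = (1.486/0.028)·21.01·1.79^(2/3)·√0.011 = 172.4 ft³/s.
The larger discharge is 1945 ft³/s and the smaller is 172.4 ft³/s; the ratio is 11.3.

11.3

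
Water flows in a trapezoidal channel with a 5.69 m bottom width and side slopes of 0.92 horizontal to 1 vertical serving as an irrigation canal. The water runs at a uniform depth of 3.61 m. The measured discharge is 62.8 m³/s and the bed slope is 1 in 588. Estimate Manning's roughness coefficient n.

n = 0.035

With bottom width b = 5.69 m and side slope z = 0.92: A = (b + zy)y = (5.69 + 0.92×3.61)×3.61 = 32.53 m²; P = b + 2y√(1+z²) = 5.69 + 2×3.61×1.359 = 15.5 m.
Hydraulic radius R = A/P = 32.53/15.5 = 2.099 m.
Rearranging Manning's equation: n = (1/Q) A R^(2/3) S^(1/2) = (1/62.8) × 32.53 × 2.099^(2/3) × √0.001701 = 0.035.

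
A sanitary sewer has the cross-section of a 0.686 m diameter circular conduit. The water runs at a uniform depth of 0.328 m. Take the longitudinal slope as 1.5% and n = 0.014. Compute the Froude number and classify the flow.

supercritical

For a circular section of diameter D = 0.686 m at depth y = 0.328 m, the central angle is θ = 2 arccos(1 − 2y/D) = 3.054 rad. Then A = (D²/8)(θ − sin θ) = 0.1745 m² and P = Dθ/2 = 1.048 m.
Hydraulic radius R = A/P = 0.1745/1.048 = 0.1666 m.
V = (1/n) R^(2/3) √S = (1/0.014) × 0.1666^(2/3) × √0.015 = 2.649 m/s. Hydraulic depth D_h = A/T = 0.1745/0.6853 = 0.2546 m.
Froude number Fr = V/√(g·D_h) = 2.649/√(9.81×0.2546) = 1.68, which is greater than 1, so the flow is supercritical.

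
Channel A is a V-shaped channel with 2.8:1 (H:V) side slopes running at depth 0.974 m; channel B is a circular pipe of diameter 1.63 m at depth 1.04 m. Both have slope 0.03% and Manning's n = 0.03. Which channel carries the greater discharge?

channel A

Channel A: For a triangular section with side slope z = 2.8: A = zy² = 2.8×0.974² = 2.656 m²; P = 2y√(1+z²) = 2×0.974×2.973 = 5.792 m. Hydraulic radius R = A/P = 2.656/5.792 = 0.4586 m. Q_A = (1/0.03)·2.656·0.4586^(2/3)·√0.0003 = 0.9121 m³/s.
Channel B: For a circular section of diameter D = 1.63 m at depth y = 1.04 m, the central angle is θ = 2 arccos(1 − 2y/D) = 3.701 rad. Then A = (D²/8)(θ − sin θ) = 1.405 m² and P = Dθ/2 = 3.016 m. Hydraulic radius R = A/P = 1.405/3.016 = 0.4659 m. Q_B = (1/0.03)·1.405·0.4659^(2/3)·√0.0003 = 0.4877 m³/s.
Q_A = 0.9121 m³/s vs Q_B = 0.4877 m³/s, so channel A carries more.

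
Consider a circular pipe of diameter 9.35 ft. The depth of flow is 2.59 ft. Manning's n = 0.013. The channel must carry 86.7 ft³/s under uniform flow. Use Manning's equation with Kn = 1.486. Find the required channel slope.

S = 0.0014

For a circular section of diameter D = 9.35 ft at depth y = 2.59 ft, the central angle is θ = 2 arccos(1 − 2y/D) = 2.217 rad. Then A = (D²/8)(θ − sin θ) = 15.5 ft² and P = Dθ/2 = 10.36 ft.
Hydraulic radius R = A/P = 15.5/10.36 = 1.496 ft.
From Manning's equation, S = [nQ / (1.486 A R^(2/3))]² = [0.013 × 86.7 / (1.486 × 15.5 × 1.496^(2/3))]² = 0.0014.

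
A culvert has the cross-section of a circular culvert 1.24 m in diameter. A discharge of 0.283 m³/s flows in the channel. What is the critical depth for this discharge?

At critical depth, Q² T / (g A³) = 1, i.e. A³/T = Q²/g = 0.283²/9.81 = 0.008164.
Try y = 0.243 m: A³/T = 0.004731 — too small.
Try y = 0.279 m: A³/T = 0.008124 — ≈ 0.008164.

y_c = 0.279 m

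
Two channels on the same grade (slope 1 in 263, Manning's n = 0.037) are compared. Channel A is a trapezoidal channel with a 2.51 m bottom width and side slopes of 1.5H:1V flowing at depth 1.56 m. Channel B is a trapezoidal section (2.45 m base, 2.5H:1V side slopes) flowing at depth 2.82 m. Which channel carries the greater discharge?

channel B

Channel A: With bottom width b = 2.51 m and side slope z = 1.5: A = (b + zy)y = (2.51 + 1.5×1.56)×1.56 = 7.566 m²; P = b + 2y√(1+z²) = 2.51 + 2×1.56×1.803 = 8.135 m. Hydraulic radius R = A/P = 7.566/8.135 = 0.9301 m. Q_A = (1/0.037)·7.566·0.9301^(2/3)·√0.003802 = 12.01 m³/s.
Channel B: With bottom width b = 2.45 m and side slope z = 2.5: A = (b + zy)y = (2.45 + 2.5×2.82)×2.82 = 26.79 m²; P = b + 2y√(1+z²) = 2.45 + 2×2.82×2.693 = 17.64 m. Hydraulic radius R = A/P = 26.79/17.64 = 1.519 m. Q_B = (1/0.037)·26.79·1.519^(2/3)·√0.003802 = 59 m³/s.
Q_A = 12.01 m³/s vs Q_B = 59 m³/s, so channel B carries more.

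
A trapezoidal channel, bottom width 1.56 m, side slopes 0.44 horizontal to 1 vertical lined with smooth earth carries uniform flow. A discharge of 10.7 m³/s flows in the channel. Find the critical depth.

y_c = 1.46 m

At critical depth, Q² T / (g A³) = 1, i.e. A³/T = Q²/g = 10.7²/9.81 = 11.67.
Try y = 1.16 m: A³/T = 5.368 — low.
Try y = 1.46 m: A³/T = 11.69 — matches.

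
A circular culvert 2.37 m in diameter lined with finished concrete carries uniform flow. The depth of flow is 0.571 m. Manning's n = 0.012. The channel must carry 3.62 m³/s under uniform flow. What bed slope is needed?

S = 0.012

For a circular section of diameter D = 2.37 m at depth y = 0.571 m, the central angle is θ = 2 arccos(1 − 2y/D) = 2.052 rad. Then A = (D²/8)(θ − sin θ) = 0.8186 m² and P = Dθ/2 = 2.432 m.
Hydraulic radius R = A/P = 0.8186/2.432 = 0.3366 m.
From Manning's equation, S = [nQ / (1 A R^(2/3))]² = [0.012 × 3.62 / (1 × 0.8186 × 0.3366^(2/3))]² = 0.012.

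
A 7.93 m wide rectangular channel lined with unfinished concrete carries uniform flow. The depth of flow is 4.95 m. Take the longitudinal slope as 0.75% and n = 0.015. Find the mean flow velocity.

V = 9.77 m/s

Flow area A = b·y = 7.93 × 4.95 = 39.25 m². Wetted perimeter P = b + 2y = 7.93 + 2×4.95 = 17.83 m.
Hydraulic radius R = A/P = 39.25/17.83 = 2.202 m.
From Manning's equation, V = (1/n) R^(2/3) S^(1/2) = (1/0.015) × 2.202^(2/3) × 0.0075^(1/2) = 9.77 m/s.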